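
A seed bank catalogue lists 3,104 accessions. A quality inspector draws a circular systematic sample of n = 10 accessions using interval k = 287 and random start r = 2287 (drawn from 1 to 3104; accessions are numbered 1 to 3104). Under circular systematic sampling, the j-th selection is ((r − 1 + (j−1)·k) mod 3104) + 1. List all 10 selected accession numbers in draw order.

2287, 2574, 2861, 44, 331, 618, 905, 1192, 1479, 1766

Selection 1: 2287
Selection 2: 2287 + 287 = 2574
Selection 3: 2574 + 287 = 2861
Selection 4: 2861 + 287 = 3148 → 3148 − 3104 = 44
Selection 5: 44 + 287 = 331
Selection 6: 331 + 287 = 618
Selection 7: 618 + 287 = 905
Selection 8: 905 + 287 = 1192
Selection 9: 1192 + 287 = 1479
Selection 10: 1479 + 287 = 1766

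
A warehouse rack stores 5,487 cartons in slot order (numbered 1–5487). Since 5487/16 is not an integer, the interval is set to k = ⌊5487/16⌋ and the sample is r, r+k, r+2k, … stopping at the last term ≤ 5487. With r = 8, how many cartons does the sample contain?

17

k = ⌊5487/16⌋ = 342
Achieved size = ⌊(5487 − 8)/342⌋ + 1 = ⌊5479/342⌋ + 1 = 16 + 1 = 17
(last selection: 8 + 16×342 = 5480 ≤ 5487; next would be 5822 > 5487)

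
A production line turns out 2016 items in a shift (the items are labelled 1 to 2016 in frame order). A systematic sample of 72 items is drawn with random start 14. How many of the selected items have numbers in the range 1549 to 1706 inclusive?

6

k = 2016/72 = 28
First selection ≥ 1549: 14 + ⌈(1549−14)/28⌉·28 = 14 + 55×28 = 1554
Last selection ≤ 1706: 14 + ⌊(1706−14)/28⌋·28 = 14 + 60×28 = 1694
Count = 60 − 55 + 1 = 6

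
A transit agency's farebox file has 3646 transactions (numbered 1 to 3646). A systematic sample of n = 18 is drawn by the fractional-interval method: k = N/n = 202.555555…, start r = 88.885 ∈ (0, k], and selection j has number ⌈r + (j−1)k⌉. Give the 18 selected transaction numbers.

j=1: r + 0k = 88.885 → ⌈·⌉ = 89
j=2: r + 1k = 291.440555… → ⌈·⌉ = 292
j=3: r + 2k = 493.996111… → ⌈·⌉ = 494
j=4: r + 3k = 696.551666… → ⌈·⌉ = 697
j=5: r + 4k = 899.107222… → ⌈·⌉ = 900
j=6: r + 5k = 1101.662777… → ⌈·⌉ = 1102
j=7: r + 6k = 1304.218333… → ⌈·⌉ = 1305
j=8: r + 7k = 1506.773888… → ⌈·⌉ = 1507
j=9: r + 8k = 1709.329444… → ⌈·⌉ = 1710
j=10: r + 9k = 1911.885 → ⌈·⌉ = 1912
j=11: r + 10k = 2114.440555… → ⌈·⌉ = 2115
j=12: r + 11k = 2316.996111… → ⌈·⌉ = 2317
j=13: r + 12k = 2519.551666… → ⌈·⌉ = 2520
j=14: r + 13k = 2722.107222… → ⌈·⌉ = 2723
j=15: r + 14k = 2924.662777… → ⌈·⌉ = 2925
j=16: r + 15k = 3127.218333… → ⌈·⌉ = 3128
j=17: r + 16k = 3329.773888… → ⌈·⌉ = 3330
j=18: r + 17k = 3532.329444… → ⌈·⌉ = 3533

89, 292, 494, 697, 900, 1102, 1305, 1507, 1710, 1912, 2115, 2317, 2520, 2723, 2925, 3128, 3330, 3533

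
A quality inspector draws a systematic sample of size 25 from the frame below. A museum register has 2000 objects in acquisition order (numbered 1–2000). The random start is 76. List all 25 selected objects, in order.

k = N/n = 2000/25 = 80
object 1: 76
object 2: 76 + 80 = 156
object 3: 156 + 80 = 236
object 4: 236 + 80 = 316
object 5: 316 + 80 = 396
object 6: 396 + 80 = 476
object 7: 476 + 80 = 556
object 8: 556 + 80 = 636
object 9: 636 + 80 = 716
object 10: 716 + 80 = 796
object 11: 796 + 80 = 876
object 12: 876 + 80 = 956
object 13: 956 + 80 = 1036
object 14: 1036 + 80 = 1116
object 15: 1116 + 80 = 1196
object 16: 1196 + 80 = 1276
object 17: 1276 + 80 = 1356
object 18: 1356 + 80 = 1436
object 19: 1436 + 80 = 1516
object 20: 1516 + 80 = 1596
object 21: 1596 + 80 = 1676
object 22: 1676 + 80 = 1756
object 23: 1756 + 80 = 1836
object 24: 1836 + 80 = 1916
object 25: 1916 + 80 = 1996

76, 156, 236, 316, 396, 476, 556, 636, 716, 796, 876, 956, 1036, 1116, 1196, 1276, 1356, 1436, 1516, 1596, 1676, 1756, 1836, 1916, 1996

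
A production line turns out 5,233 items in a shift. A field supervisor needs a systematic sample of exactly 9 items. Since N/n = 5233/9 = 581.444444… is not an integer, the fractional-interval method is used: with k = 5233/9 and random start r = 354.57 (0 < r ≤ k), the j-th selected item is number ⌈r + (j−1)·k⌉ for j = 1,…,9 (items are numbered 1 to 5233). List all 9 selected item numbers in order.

j=1: r + 0k = 354.57 → ⌈·⌉ = 355
j=2: r + 1k = 936.014444… → ⌈·⌉ = 937
j=3: r + 2k = 1517.458888… → ⌈·⌉ = 1518
j=4: r + 3k = 2098.903333… → ⌈·⌉ = 2099
j=5: r + 4k = 2680.347777… → ⌈·⌉ = 2681
j=6: r + 5k = 3261.792222… → ⌈·⌉ = 3262
j=7: r + 6k = 3843.236666… → ⌈·⌉ = 3844
j=8: r + 7k = 4424.681111… → ⌈·⌉ = 4425
j=9: r + 8k = 5006.125555… → ⌈·⌉ = 5007

355, 937, 1518, 2099, 2681, 3262, 3844, 4425, 5007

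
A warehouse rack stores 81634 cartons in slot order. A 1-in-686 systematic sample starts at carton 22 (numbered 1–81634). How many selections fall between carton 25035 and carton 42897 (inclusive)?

k = 686
First selection ≥ 25035: 22 + ⌈(25035−22)/686⌉·686 = 22 + 37×686 = 25404
Last selection ≤ 42897: 22 + ⌊(42897−22)/686⌋·686 = 22 + 62×686 = 42554
Count = 62 − 37 + 1 = 26

26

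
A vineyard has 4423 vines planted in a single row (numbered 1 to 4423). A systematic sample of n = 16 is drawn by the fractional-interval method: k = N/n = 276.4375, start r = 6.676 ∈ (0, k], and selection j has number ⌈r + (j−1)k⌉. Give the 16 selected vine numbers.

7, 284, 560, 836, 1113, 1389, 1666, 1942, 2219, 2495, 2772, 3048, 3324, 3601, 3877, 4154

j=1: r + 0k = 6.676 → ⌈·⌉ = 7
j=2: r + 1k = 283.1135 → ⌈·⌉ = 284
j=3: r + 2k = 559.551 → ⌈·⌉ = 560
j=4: r + 3k = 835.9885 → ⌈·⌉ = 836
j=5: r + 4k = 1112.426 → ⌈·⌉ = 1113
j=6: r + 5k = 1388.8635 → ⌈·⌉ = 1389
j=7: r + 6k = 1665.301 → ⌈·⌉ = 1666
j=8: r + 7k = 1941.7385 → ⌈·⌉ = 1942
j=9: r + 8k = 2218.176 → ⌈·⌉ = 2219
j=10: r + 9k = 2494.6135 → ⌈·⌉ = 2495
j=11: r + 10k = 2771.051 → ⌈·⌉ = 2772
j=12: r + 11k = 3047.4885 → ⌈·⌉ = 3048
j=13: r + 12k = 3323.926 → ⌈·⌉ = 3324
j=14: r + 13k = 3600.3635 → ⌈·⌉ = 3601
j=15: r + 14k = 3876.801 → ⌈·⌉ = 3877
j=16: r + 15k = 4153.2385 → ⌈·⌉ = 4154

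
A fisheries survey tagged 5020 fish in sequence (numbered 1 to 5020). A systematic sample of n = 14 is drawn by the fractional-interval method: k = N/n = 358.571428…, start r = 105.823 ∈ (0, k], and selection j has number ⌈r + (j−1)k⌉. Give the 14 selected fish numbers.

j=1: r + 0k = 105.823 → ⌈·⌉ = 106
j=2: r + 1k = 464.394428… → ⌈·⌉ = 465
j=3: r + 2k = 822.965857… → ⌈·⌉ = 823
j=4: r + 3k = 1181.537285… → ⌈·⌉ = 1182
j=5: r + 4k = 1540.108714… → ⌈·⌉ = 1541
j=6: r + 5k = 1898.680142… → ⌈·⌉ = 1899
j=7: r + 6k = 2257.251571… → ⌈·⌉ = 2258
j=8: r + 7k = 2615.823 → ⌈·⌉ = 2616
j=9: r + 8k = 2974.394428… → ⌈·⌉ = 2975
j=10: r + 9k = 3332.965857… → ⌈·⌉ = 3333
j=11: r + 10k = 3691.537285… → ⌈·⌉ = 3692
j=12: r + 11k = 4050.108714… → ⌈·⌉ = 4051
j=13: r + 12k = 4408.680142… → ⌈·⌉ = 4409
j=14: r + 13k = 4767.251571… → ⌈·⌉ = 4768

106, 465, 823, 1182, 1541, 1899, 2258, 2616, 2975, 3333, 3692, 4051, 4409, 4768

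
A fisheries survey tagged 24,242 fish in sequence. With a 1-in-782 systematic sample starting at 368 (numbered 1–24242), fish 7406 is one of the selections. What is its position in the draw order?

k = 782
position = (7406 − 368)/782 + 1 = 7038/782 + 1 = 9 + 1 = 10

10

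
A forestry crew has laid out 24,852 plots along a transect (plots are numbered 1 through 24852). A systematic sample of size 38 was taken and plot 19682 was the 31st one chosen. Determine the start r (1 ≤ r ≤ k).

k = 24852/38 = 654
r = 19682 − (31−1)×654 = 19682 − 19620 = 62

62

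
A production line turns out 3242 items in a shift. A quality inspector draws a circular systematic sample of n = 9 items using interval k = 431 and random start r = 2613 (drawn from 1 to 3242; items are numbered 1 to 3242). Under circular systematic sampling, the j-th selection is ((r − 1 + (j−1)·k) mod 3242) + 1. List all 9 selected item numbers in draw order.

Selection 1: 2613
Selection 2: 2613 + 431 = 3044
Selection 3: 3044 + 431 = 3475 → 3475 − 3242 = 233
Selection 4: 233 + 431 = 664
Selection 5: 664 + 431 = 1095
Selection 6: 1095 + 431 = 1526
Selection 7: 1526 + 431 = 1957
Selection 8: 1957 + 431 = 2388
Selection 9: 2388 + 431 = 2819

2613, 3044, 233, 664, 1095, 1526, 1957, 2388, 2819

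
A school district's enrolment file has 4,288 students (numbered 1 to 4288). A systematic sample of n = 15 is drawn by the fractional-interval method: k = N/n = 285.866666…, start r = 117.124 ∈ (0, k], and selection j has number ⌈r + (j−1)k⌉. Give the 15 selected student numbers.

j=1: r + 0k = 117.124 → ⌈·⌉ = 118
j=2: r + 1k = 402.990666… → ⌈·⌉ = 403
j=3: r + 2k = 688.857333… → ⌈·⌉ = 689
j=4: r + 3k = 974.724 → ⌈·⌉ = 975
j=5: r + 4k = 1260.590666… → ⌈·⌉ = 1261
j=6: r + 5k = 1546.457333… → ⌈·⌉ = 1547
j=7: r + 6k = 1832.324 → ⌈·⌉ = 1833
j=8: r + 7k = 2118.190666… → ⌈·⌉ = 2119
j=9: r + 8k = 2404.057333… → ⌈·⌉ = 2405
j=10: r + 9k = 2689.924 → ⌈·⌉ = 2690
j=11: r + 10k = 2975.790666… → ⌈·⌉ = 2976
j=12: r + 11k = 3261.657333… → ⌈·⌉ = 3262
j=13: r + 12k = 3547.524 → ⌈·⌉ = 3548
j=14: r + 13k = 3833.390666… → ⌈·⌉ = 3834
j=15: r + 14k = 4119.257333… → ⌈·⌉ = 4120

118, 403, 689, 975, 1261, 1547, 1833, 2119, 2405, 2690, 2976, 3262, 3548, 3834, 4120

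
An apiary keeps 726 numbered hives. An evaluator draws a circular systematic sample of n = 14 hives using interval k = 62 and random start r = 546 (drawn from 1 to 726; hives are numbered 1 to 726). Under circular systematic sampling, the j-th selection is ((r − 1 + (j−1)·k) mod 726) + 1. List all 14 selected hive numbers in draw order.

Selection 1: 546
Selection 2: 546 + 62 = 608
Selection 3: 608 + 62 = 670
Selection 4: 670 + 62 = 732 → 732 − 726 = 6
Selection 5: 6 + 62 = 68
Selection 6: 68 + 62 = 130
Selection 7: 130 + 62 = 192
Selection 8: 192 + 62 = 254
Selection 9: 254 + 62 = 316
Selection 10: 316 + 62 = 378
Selection 11: 378 + 62 = 440
Selection 12: 440 + 62 = 502
Selection 13: 502 + 62 = 564
Selection 14: 564 + 62 = 626

546, 608, 670, 6, 68, 130, 192, 254, 316, 378, 440, 502, 564, 626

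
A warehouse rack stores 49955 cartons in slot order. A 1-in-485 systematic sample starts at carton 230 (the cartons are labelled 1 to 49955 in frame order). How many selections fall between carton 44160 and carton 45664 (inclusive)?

k = 485
First selection ≥ 44160: 230 + ⌈(44160−230)/485⌉·485 = 230 + 91×485 = 44365
Last selection ≤ 45664: 230 + ⌊(45664−230)/485⌋·485 = 230 + 93×485 = 45335
Count = 93 − 91 + 1 = 3

3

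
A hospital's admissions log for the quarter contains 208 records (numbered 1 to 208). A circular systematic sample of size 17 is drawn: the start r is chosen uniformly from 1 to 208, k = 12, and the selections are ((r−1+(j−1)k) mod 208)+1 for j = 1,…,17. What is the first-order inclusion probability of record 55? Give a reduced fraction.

17/208

For each position j, as r ranges over 1…208 the j-th selection hits every record exactly once, so record 55 is selected for exactly 17 of the 208 starts.
Inclusion probability = 17/208.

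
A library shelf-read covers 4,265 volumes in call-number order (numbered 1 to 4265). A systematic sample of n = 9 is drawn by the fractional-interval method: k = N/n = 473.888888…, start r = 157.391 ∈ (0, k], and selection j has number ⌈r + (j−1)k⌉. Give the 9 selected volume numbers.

158, 632, 1106, 1580, 2053, 2527, 3001, 3475, 3949

j=1: r + 0k = 157.391 → ⌈·⌉ = 158
j=2: r + 1k = 631.279888… → ⌈·⌉ = 632
j=3: r + 2k = 1105.168777… → ⌈·⌉ = 1106
j=4: r + 3k = 1579.057666… → ⌈·⌉ = 1580
j=5: r + 4k = 2052.946555… → ⌈·⌉ = 2053
j=6: r + 5k = 2526.835444… → ⌈·⌉ = 2527
j=7: r + 6k = 3000.724333… → ⌈·⌉ = 3001
j=8: r + 7k = 3474.613222… → ⌈·⌉ = 3475
j=9: r + 8k = 3948.502111… → ⌈·⌉ = 3949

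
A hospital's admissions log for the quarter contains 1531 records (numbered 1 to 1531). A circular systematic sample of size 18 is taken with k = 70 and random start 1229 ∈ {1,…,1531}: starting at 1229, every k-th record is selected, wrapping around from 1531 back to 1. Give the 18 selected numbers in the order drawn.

Selection 1: 1229
Selection 2: 1229 + 70 = 1299
Selection 3: 1299 + 70 = 1369
Selection 4: 1369 + 70 = 1439
Selection 5: 1439 + 70 = 1509
Selection 6: 1509 + 70 = 1579 → 1579 − 1531 = 48
Selection 7: 48 + 70 = 118
Selection 8: 118 + 70 = 188
Selection 9: 188 + 70 = 258
Selection 10: 258 + 70 = 328
Selection 11: 328 + 70 = 398
Selection 12: 398 + 70 = 468
Selection 13: 468 + 70 = 538
Selection 14: 538 + 70 = 608
Selection 15: 608 + 70 = 678
Selection 16: 678 + 70 = 748
Selection 17: 748 + 70 = 818
Selection 18: 818 + 70 = 888

1229, 1299, 1369, 1439, 1509, 48, 118, 188, 258, 328, 398, 468, 538, 608, 678, 748, 818, 888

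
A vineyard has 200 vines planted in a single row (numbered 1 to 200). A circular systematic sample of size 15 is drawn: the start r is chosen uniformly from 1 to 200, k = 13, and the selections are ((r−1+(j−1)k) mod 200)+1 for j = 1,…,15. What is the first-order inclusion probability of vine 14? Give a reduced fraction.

For each position j, as r ranges over 1…200 the j-th selection hits every vine exactly once, so vine 14 is selected for exactly 15 of the 200 starts.
Inclusion probability = 15/200 = 3/40.

3/40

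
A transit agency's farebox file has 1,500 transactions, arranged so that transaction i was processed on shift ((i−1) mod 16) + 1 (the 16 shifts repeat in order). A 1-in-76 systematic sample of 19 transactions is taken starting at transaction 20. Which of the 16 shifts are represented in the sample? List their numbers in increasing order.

4, 8, 12, 16

Consecutive selections differ by k = 76, so their shift numbers differ by 76 mod 16 = 12.
gcd(76, 16) = 4, so the sample visits 16/4 = 4 distinct residues mod 16.
Start 20 is shift 4; the shifts hit are 4, 8, 12, 16.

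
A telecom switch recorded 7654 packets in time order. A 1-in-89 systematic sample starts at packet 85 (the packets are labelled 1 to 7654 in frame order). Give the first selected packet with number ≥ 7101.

7116

k = 89
Steps past start: ⌈(7101 − 85)/89⌉ = ⌈7016/89⌉ = 79
Selected packet: 85 + 79×89 = 7116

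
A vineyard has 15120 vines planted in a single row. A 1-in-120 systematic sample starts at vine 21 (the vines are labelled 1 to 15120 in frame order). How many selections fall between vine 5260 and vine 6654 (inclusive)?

12

k = 120
First selection ≥ 5260: 21 + ⌈(5260−21)/120⌉·120 = 21 + 44×120 = 5301
Last selection ≤ 6654: 21 + ⌊(6654−21)/120⌋·120 = 21 + 55×120 = 6621
Count = 55 − 44 + 1 = 12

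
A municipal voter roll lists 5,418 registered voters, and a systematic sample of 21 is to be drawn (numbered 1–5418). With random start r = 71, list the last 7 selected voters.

3683, 3941, 4199, 4457, 4715, 4973, 5231

k = N/n = 5418/21 = 258
15th selection = 71 + 14×258 = 3683
16th: 3683 + 258 = 3941
17th: 3941 + 258 = 4199
18th: 4199 + 258 = 4457
19th: 4457 + 258 = 4715
20th: 4715 + 258 = 4973
21st: 4973 + 258 = 5231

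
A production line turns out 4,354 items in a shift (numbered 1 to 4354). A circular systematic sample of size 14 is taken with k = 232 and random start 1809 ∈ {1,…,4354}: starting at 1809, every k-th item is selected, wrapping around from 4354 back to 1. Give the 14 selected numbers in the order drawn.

Selection 1: 1809
Selection 2: 1809 + 232 = 2041
Selection 3: 2041 + 232 = 2273
Selection 4: 2273 + 232 = 2505
Selection 5: 2505 + 232 = 2737
Selection 6: 2737 + 232 = 2969
Selection 7: 2969 + 232 = 3201
Selection 8: 3201 + 232 = 3433
Selection 9: 3433 + 232 = 3665
Selection 10: 3665 + 232 = 3897
Selection 11: 3897 + 232 = 4129
Selection 12: 4129 + 232 = 4361 → 4361 − 4354 = 7
Selection 13: 7 + 232 = 239
Selection 14: 239 + 232 = 471

1809, 2041, 2273, 2505, 2737, 2969, 3201, 3433, 3665, 3897, 4129, 7, 239, 471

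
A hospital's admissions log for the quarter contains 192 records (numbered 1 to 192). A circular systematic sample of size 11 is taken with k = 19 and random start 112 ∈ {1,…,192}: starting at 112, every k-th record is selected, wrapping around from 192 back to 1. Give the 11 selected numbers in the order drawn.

Selection 1: 112
Selection 2: 112 + 19 = 131
Selection 3: 131 + 19 = 150
Selection 4: 150 + 19 = 169
Selection 5: 169 + 19 = 188
Selection 6: 188 + 19 = 207 → 207 − 192 = 15
Selection 7: 15 + 19 = 34
Selection 8: 34 + 19 = 53
Selection 9: 53 + 19 = 72
Selection 10: 72 + 19 = 91
Selection 11: 91 + 19 = 110

112, 131, 150, 169, 188, 15, 34, 53, 72, 91, 110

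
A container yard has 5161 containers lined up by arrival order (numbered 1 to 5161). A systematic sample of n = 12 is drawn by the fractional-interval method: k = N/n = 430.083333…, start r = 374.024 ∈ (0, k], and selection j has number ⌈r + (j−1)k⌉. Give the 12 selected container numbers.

375, 805, 1235, 1665, 2095, 2525, 2955, 3385, 3815, 4245, 4675, 5105

j=1: r + 0k = 374.024 → ⌈·⌉ = 375
j=2: r + 1k = 804.107333… → ⌈·⌉ = 805
j=3: r + 2k = 1234.190666… → ⌈·⌉ = 1235
j=4: r + 3k = 1664.274 → ⌈·⌉ = 1665
j=5: r + 4k = 2094.357333… → ⌈·⌉ = 2095
j=6: r + 5k = 2524.440666… → ⌈·⌉ = 2525
j=7: r + 6k = 2954.524 → ⌈·⌉ = 2955
j=8: r + 7k = 3384.607333… → ⌈·⌉ = 3385
j=9: r + 8k = 3814.690666… → ⌈·⌉ = 3815
j=10: r + 9k = 4244.774 → ⌈·⌉ = 4245
j=11: r + 10k = 4674.857333… → ⌈·⌉ = 4675
j=12: r + 11k = 5104.940666… → ⌈·⌉ = 5105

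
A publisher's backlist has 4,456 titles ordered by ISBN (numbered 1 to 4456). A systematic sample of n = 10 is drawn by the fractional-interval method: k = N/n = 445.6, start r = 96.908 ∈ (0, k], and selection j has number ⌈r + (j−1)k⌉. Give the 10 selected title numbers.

j=1: r + 0k = 96.908 → ⌈·⌉ = 97
j=2: r + 1k = 542.508 → ⌈·⌉ = 543
j=3: r + 2k = 988.108 → ⌈·⌉ = 989
j=4: r + 3k = 1433.708 → ⌈·⌉ = 1434
j=5: r + 4k = 1879.308 → ⌈·⌉ = 1880
j=6: r + 5k = 2324.908 → ⌈·⌉ = 2325
j=7: r + 6k = 2770.508 → ⌈·⌉ = 2771
j=8: r + 7k = 3216.108 → ⌈·⌉ = 3217
j=9: r + 8k = 3661.708 → ⌈·⌉ = 3662
j=10: r + 9k = 4107.308 → ⌈·⌉ = 4108

97, 543, 989, 1434, 1880, 2325, 2771, 3217, 3662, 4108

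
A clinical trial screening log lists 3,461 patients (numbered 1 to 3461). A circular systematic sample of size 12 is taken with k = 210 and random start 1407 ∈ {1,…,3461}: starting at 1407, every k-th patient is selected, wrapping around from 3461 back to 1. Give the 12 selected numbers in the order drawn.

Selection 1: 1407
Selection 2: 1407 + 210 = 1617
Selection 3: 1617 + 210 = 1827
Selection 4: 1827 + 210 = 2037
Selection 5: 2037 + 210 = 2247
Selection 6: 2247 + 210 = 2457
Selection 7: 2457 + 210 = 2667
Selection 8: 2667 + 210 = 2877
Selection 9: 2877 + 210 = 3087
Selection 10: 3087 + 210 = 3297
Selection 11: 3297 + 210 = 3507 → 3507 − 3461 = 46
Selection 12: 46 + 210 = 256

1407, 1617, 1827, 2037, 2247, 2457, 2667, 2877, 3087, 3297, 46, 256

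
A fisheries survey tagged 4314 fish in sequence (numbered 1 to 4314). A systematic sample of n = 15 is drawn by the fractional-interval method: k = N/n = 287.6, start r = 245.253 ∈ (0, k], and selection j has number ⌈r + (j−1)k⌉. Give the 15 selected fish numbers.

j=1: r + 0k = 245.253 → ⌈·⌉ = 246
j=2: r + 1k = 532.853 → ⌈·⌉ = 533
j=3: r + 2k = 820.453 → ⌈·⌉ = 821
j=4: r + 3k = 1108.053 → ⌈·⌉ = 1109
j=5: r + 4k = 1395.653 → ⌈·⌉ = 1396
j=6: r + 5k = 1683.253 → ⌈·⌉ = 1684
j=7: r + 6k = 1970.853 → ⌈·⌉ = 1971
j=8: r + 7k = 2258.453 → ⌈·⌉ = 2259
j=9: r + 8k = 2546.053 → ⌈·⌉ = 2547
j=10: r + 9k = 2833.653 → ⌈·⌉ = 2834
j=11: r + 10k = 3121.253 → ⌈·⌉ = 3122
j=12: r + 11k = 3408.853 → ⌈·⌉ = 3409
j=13: r + 12k = 3696.453 → ⌈·⌉ = 3697
j=14: r + 13k = 3984.053 → ⌈·⌉ = 3985
j=15: r + 14k = 4271.653 → ⌈·⌉ = 4272

246, 533, 821, 1109, 1396, 1684, 1971, 2259, 2547, 2834, 3122, 3409, 3697, 3985, 4272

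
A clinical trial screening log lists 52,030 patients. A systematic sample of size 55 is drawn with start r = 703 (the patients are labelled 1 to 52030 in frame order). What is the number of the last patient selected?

k = 52030/55 = 946
55th selection = r + (55−1)·k = 703 + 54×946 = 703 + 51084 = 51787

51787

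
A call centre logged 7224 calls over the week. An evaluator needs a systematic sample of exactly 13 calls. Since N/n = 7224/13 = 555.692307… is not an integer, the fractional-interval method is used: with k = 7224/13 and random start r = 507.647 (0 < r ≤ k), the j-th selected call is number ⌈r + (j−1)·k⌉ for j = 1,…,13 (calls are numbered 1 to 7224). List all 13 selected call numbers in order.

508, 1064, 1620, 2175, 2731, 3287, 3842, 4398, 4954, 5509, 6065, 6621, 7176

j=1: r + 0k = 507.647 → ⌈·⌉ = 508
j=2: r + 1k = 1063.339307… → ⌈·⌉ = 1064
j=3: r + 2k = 1619.031615… → ⌈·⌉ = 1620
j=4: r + 3k = 2174.723923… → ⌈·⌉ = 2175
j=5: r + 4k = 2730.416230… → ⌈·⌉ = 2731
j=6: r + 5k = 3286.108538… → ⌈·⌉ = 3287
j=7: r + 6k = 3841.800846… → ⌈·⌉ = 3842
j=8: r + 7k = 4397.493153… → ⌈·⌉ = 4398
j=9: r + 8k = 4953.185461… → ⌈·⌉ = 4954
j=10: r + 9k = 5508.877769… → ⌈·⌉ = 5509
j=11: r + 10k = 6064.570076… → ⌈·⌉ = 6065
j=12: r + 11k = 6620.262384… → ⌈·⌉ = 6621
j=13: r + 12k = 7175.954692… → ⌈·⌉ = 7176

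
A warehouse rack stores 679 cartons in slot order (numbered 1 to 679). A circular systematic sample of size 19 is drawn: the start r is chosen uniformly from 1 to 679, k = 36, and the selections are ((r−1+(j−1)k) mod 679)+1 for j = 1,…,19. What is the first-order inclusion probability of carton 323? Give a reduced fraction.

19/679

For each position j, as r ranges over 1…679 the j-th selection hits every carton exactly once, so carton 323 is selected for exactly 19 of the 679 starts.
Inclusion probability = 19/679.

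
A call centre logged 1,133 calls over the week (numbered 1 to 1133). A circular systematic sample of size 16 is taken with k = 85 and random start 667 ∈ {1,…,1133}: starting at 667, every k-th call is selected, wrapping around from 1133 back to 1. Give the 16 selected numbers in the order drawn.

667, 752, 837, 922, 1007, 1092, 44, 129, 214, 299, 384, 469, 554, 639, 724, 809

Selection 1: 667
Selection 2: 667 + 85 = 752
Selection 3: 752 + 85 = 837
Selection 4: 837 + 85 = 922
Selection 5: 922 + 85 = 1007
Selection 6: 1007 + 85 = 1092
Selection 7: 1092 + 85 = 1177 → 1177 − 1133 = 44
Selection 8: 44 + 85 = 129
Selection 9: 129 + 85 = 214
Selection 10: 214 + 85 = 299
Selection 11: 299 + 85 = 384
Selection 12: 384 + 85 = 469
Selection 13: 469 + 85 = 554
Selection 14: 554 + 85 = 639
Selection 15: 639 + 85 = 724
Selection 16: 724 + 85 = 809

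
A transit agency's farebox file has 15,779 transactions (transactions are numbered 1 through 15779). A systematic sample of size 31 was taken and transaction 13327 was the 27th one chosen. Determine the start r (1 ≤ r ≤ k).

k = 15779/31 = 509
r = 13327 − (27−1)×509 = 13327 − 13234 = 93

93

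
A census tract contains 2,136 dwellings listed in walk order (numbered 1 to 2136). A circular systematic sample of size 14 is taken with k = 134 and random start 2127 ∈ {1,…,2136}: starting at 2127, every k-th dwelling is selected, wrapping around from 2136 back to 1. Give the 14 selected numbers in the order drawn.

2127, 125, 259, 393, 527, 661, 795, 929, 1063, 1197, 1331, 1465, 1599, 1733

Selection 1: 2127
Selection 2: 2127 + 134 = 2261 → 2261 − 2136 = 125
Selection 3: 125 + 134 = 259
Selection 4: 259 + 134 = 393
Selection 5: 393 + 134 = 527
Selection 6: 527 + 134 = 661
Selection 7: 661 + 134 = 795
Selection 8: 795 + 134 = 929
Selection 9: 929 + 134 = 1063
Selection 10: 1063 + 134 = 1197
Selection 11: 1197 + 134 = 1331
Selection 12: 1331 + 134 = 1465
Selection 13: 1465 + 134 = 1599
Selection 14: 1599 + 134 = 1733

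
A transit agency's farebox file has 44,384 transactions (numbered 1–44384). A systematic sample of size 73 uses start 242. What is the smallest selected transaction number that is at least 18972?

k = 44384/73 = 608
Steps past start: ⌈(18972 − 242)/608⌉ = ⌈18730/608⌉ = 31
Selected transaction: 242 + 31×608 = 19090

19090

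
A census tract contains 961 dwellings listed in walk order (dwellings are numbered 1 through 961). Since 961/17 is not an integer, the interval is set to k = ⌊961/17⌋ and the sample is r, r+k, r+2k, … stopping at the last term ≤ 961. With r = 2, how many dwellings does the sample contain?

k = ⌊961/17⌋ = 56
Achieved size = ⌊(961 − 2)/56⌋ + 1 = ⌊959/56⌋ + 1 = 17 + 1 = 18
(last selection: 2 + 17×56 = 954 ≤ 961; next would be 1010 > 961)

18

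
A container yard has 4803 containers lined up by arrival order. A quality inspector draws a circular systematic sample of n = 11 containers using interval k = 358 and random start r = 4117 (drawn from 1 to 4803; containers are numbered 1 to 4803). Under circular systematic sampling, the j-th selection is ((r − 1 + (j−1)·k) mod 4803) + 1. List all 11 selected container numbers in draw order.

4117, 4475, 30, 388, 746, 1104, 1462, 1820, 2178, 2536, 2894

Selection 1: 4117
Selection 2: 4117 + 358 = 4475
Selection 3: 4475 + 358 = 4833 → 4833 − 4803 = 30
Selection 4: 30 + 358 = 388
Selection 5: 388 + 358 = 746
Selection 6: 746 + 358 = 1104
Selection 7: 1104 + 358 = 1462
Selection 8: 1462 + 358 = 1820
Selection 9: 1820 + 358 = 2178
Selection 10: 2178 + 358 = 2536
Selection 11: 2536 + 358 = 2894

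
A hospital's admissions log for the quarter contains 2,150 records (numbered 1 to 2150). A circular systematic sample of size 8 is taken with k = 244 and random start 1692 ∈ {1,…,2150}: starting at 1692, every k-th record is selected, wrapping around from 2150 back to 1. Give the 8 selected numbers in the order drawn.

1692, 1936, 30, 274, 518, 762, 1006, 1250

Selection 1: 1692
Selection 2: 1692 + 244 = 1936
Selection 3: 1936 + 244 = 2180 → 2180 − 2150 = 30
Selection 4: 30 + 244 = 274
Selection 5: 274 + 244 = 518
Selection 6: 518 + 244 = 762
Selection 7: 762 + 244 = 1006
Selection 8: 1006 + 244 = 1250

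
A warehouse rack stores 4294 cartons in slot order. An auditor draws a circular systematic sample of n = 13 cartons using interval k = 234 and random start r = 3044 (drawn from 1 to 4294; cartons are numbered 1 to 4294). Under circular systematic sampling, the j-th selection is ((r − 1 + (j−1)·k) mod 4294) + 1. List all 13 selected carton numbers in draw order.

Selection 1: 3044
Selection 2: 3044 + 234 = 3278
Selection 3: 3278 + 234 = 3512
Selection 4: 3512 + 234 = 3746
Selection 5: 3746 + 234 = 3980
Selection 6: 3980 + 234 = 4214
Selection 7: 4214 + 234 = 4448 → 4448 − 4294 = 154
Selection 8: 154 + 234 = 388
Selection 9: 388 + 234 = 622
Selection 10: 622 + 234 = 856
Selection 11: 856 + 234 = 1090
Selection 12: 1090 + 234 = 1324
Selection 13: 1324 + 234 = 1558

3044, 3278, 3512, 3746, 3980, 4214, 154, 388, 622, 856, 1090, 1324, 1558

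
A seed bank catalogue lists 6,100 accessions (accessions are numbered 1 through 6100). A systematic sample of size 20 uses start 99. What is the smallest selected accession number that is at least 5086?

k = 6100/20 = 305
Steps past start: ⌈(5086 − 99)/305⌉ = ⌈4987/305⌉ = 17
Selected accession: 99 + 17×305 = 5284

5284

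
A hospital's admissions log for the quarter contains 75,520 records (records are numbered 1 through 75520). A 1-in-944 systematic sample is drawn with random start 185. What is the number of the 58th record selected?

k = 944
58th selection = r + (58−1)·k = 185 + 57×944 = 185 + 53808 = 53993

53993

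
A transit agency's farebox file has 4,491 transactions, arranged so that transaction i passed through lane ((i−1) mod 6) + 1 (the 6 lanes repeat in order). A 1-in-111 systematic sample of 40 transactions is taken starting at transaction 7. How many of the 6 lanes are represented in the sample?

Consecutive selections differ by k = 111, so their lane numbers differ by 111 mod 6 = 3.
gcd(111, 6) = 3, so the sample visits 6/3 = 2 distinct residues mod 6.
Start 7 is lane 1; the lanes hit are 1, 4.

2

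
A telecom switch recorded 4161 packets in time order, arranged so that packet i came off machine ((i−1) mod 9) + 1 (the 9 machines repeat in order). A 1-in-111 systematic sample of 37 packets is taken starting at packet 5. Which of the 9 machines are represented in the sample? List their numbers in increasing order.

2, 5, 8

Consecutive selections differ by k = 111, so their machine numbers differ by 111 mod 9 = 3.
gcd(111, 9) = 3, so the sample visits 9/3 = 3 distinct residues mod 9.
Start 5 is machine 5; the machines hit are 2, 5, 8.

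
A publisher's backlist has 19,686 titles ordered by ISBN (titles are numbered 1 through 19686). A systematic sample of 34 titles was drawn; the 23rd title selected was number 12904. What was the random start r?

k = 19686/34 = 579
r = 12904 − (23−1)×579 = 12904 − 12738 = 166

166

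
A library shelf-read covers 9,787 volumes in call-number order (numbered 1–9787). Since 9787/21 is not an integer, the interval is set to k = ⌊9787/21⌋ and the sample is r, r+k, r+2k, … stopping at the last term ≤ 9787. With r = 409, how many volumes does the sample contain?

21

k = ⌊9787/21⌋ = 466
Achieved size = ⌊(9787 − 409)/466⌋ + 1 = ⌊9378/466⌋ + 1 = 20 + 1 = 21
(last selection: 409 + 20×466 = 9729 ≤ 9787; next would be 10195 > 9787)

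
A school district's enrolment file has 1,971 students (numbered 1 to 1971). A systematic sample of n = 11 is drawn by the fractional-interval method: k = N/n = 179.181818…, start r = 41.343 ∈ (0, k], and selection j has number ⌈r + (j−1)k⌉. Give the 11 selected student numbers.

42, 221, 400, 579, 759, 938, 1117, 1296, 1475, 1654, 1834

j=1: r + 0k = 41.343 → ⌈·⌉ = 42
j=2: r + 1k = 220.524818… → ⌈·⌉ = 221
j=3: r + 2k = 399.706636… → ⌈·⌉ = 400
j=4: r + 3k = 578.888454… → ⌈·⌉ = 579
j=5: r + 4k = 758.070272… → ⌈·⌉ = 759
j=6: r + 5k = 937.252090… → ⌈·⌉ = 938
j=7: r + 6k = 1116.433909… → ⌈·⌉ = 1117
j=8: r + 7k = 1295.615727… → ⌈·⌉ = 1296
j=9: r + 8k = 1474.797545… → ⌈·⌉ = 1475
j=10: r + 9k = 1653.979363… → ⌈·⌉ = 1654
j=11: r + 10k = 1833.161181… → ⌈·⌉ = 1834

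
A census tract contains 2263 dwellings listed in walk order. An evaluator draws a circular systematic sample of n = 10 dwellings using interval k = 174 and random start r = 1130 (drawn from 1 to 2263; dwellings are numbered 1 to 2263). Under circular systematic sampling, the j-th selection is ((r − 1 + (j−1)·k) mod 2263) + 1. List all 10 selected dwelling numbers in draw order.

Selection 1: 1130
Selection 2: 1130 + 174 = 1304
Selection 3: 1304 + 174 = 1478
Selection 4: 1478 + 174 = 1652
Selection 5: 1652 + 174 = 1826
Selection 6: 1826 + 174 = 2000
Selection 7: 2000 + 174 = 2174
Selection 8: 2174 + 174 = 2348 → 2348 − 2263 = 85
Selection 9: 85 + 174 = 259
Selection 10: 259 + 174 = 433

1130, 1304, 1478, 1652, 1826, 2000, 2174, 85, 259, 433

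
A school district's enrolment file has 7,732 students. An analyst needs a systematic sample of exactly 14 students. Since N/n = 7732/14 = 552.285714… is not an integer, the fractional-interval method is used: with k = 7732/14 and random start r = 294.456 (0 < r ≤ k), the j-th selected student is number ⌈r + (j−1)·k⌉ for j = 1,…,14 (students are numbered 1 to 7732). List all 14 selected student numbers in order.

295, 847, 1400, 1952, 2504, 3056, 3609, 4161, 4713, 5266, 5818, 6370, 6922, 7475

j=1: r + 0k = 294.456 → ⌈·⌉ = 295
j=2: r + 1k = 846.741714… → ⌈·⌉ = 847
j=3: r + 2k = 1399.027428… → ⌈·⌉ = 1400
j=4: r + 3k = 1951.313142… → ⌈·⌉ = 1952
j=5: r + 4k = 2503.598857… → ⌈·⌉ = 2504
j=6: r + 5k = 3055.884571… → ⌈·⌉ = 3056
j=7: r + 6k = 3608.170285… → ⌈·⌉ = 3609
j=8: r + 7k = 4160.456 → ⌈·⌉ = 4161
j=9: r + 8k = 4712.741714… → ⌈·⌉ = 4713
j=10: r + 9k = 5265.027428… → ⌈·⌉ = 5266
j=11: r + 10k = 5817.313142… → ⌈·⌉ = 5818
j=12: r + 11k = 6369.598857… → ⌈·⌉ = 6370
j=13: r + 12k = 6921.884571… → ⌈·⌉ = 6922
j=14: r + 13k = 7474.170285… → ⌈·⌉ = 7475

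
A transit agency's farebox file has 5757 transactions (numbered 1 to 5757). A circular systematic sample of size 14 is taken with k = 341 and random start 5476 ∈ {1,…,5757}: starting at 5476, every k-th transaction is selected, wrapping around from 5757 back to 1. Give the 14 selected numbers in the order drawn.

Selection 1: 5476
Selection 2: 5476 + 341 = 5817 → 5817 − 5757 = 60
Selection 3: 60 + 341 = 401
Selection 4: 401 + 341 = 742
Selection 5: 742 + 341 = 1083
Selection 6: 1083 + 341 = 1424
Selection 7: 1424 + 341 = 1765
Selection 8: 1765 + 341 = 2106
Selection 9: 2106 + 341 = 2447
Selection 10: 2447 + 341 = 2788
Selection 11: 2788 + 341 = 3129
Selection 12: 3129 + 341 = 3470
Selection 13: 3470 + 341 = 3811
Selection 14: 3811 + 341 = 4152

5476, 60, 401, 742, 1083, 1424, 1765, 2106, 2447, 2788, 3129, 3470, 3811, 4152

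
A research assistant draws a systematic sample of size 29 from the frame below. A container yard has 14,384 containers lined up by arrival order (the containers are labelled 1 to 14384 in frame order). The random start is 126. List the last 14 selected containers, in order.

k = N/n = 14384/29 = 496
16th selection = 126 + 15×496 = 7566
17th: 7566 + 496 = 8062
18th: 8062 + 496 = 8558
19th: 8558 + 496 = 9054
20th: 9054 + 496 = 9550
21st: 9550 + 496 = 10046
22nd: 10046 + 496 = 10542
23rd: 10542 + 496 = 11038
24th: 11038 + 496 = 11534
25th: 11534 + 496 = 12030
26th: 12030 + 496 = 12526
27th: 12526 + 496 = 13022
28th: 13022 + 496 = 13518
29th: 13518 + 496 = 14014

7566, 8062, 8558, 9054, 9550, 10046, 10542, 11038, 11534, 12030, 12526, 13022, 13518, 14014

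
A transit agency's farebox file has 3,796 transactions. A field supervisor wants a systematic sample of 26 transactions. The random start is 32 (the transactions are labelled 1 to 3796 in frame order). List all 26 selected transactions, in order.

k = N/n = 3796/26 = 146
transaction 1: 32
transaction 2: 32 + 146 = 178
transaction 3: 178 + 146 = 324
transaction 4: 324 + 146 = 470
transaction 5: 470 + 146 = 616
transaction 6: 616 + 146 = 762
transaction 7: 762 + 146 = 908
transaction 8: 908 + 146 = 1054
transaction 9: 1054 + 146 = 1200
transaction 10: 1200 + 146 = 1346
transaction 11: 1346 + 146 = 1492
transaction 12: 1492 + 146 = 1638
transaction 13: 1638 + 146 = 1784
transaction 14: 1784 + 146 = 1930
transaction 15: 1930 + 146 = 2076
transaction 16: 2076 + 146 = 2222
transaction 17: 2222 + 146 = 2368
transaction 18: 2368 + 146 = 2514
transaction 19: 2514 + 146 = 2660
transaction 20: 2660 + 146 = 2806
transaction 21: 2806 + 146 = 2952
transaction 22: 2952 + 146 = 3098
transaction 23: 3098 + 146 = 3244
transaction 24: 3244 + 146 = 3390
transaction 25: 3390 + 146 = 3536
transaction 26: 3536 + 146 = 3682

32, 178, 324, 470, 616, 762, 908, 1054, 1200, 1346, 1492, 1638, 1784, 1930, 2076, 2222, 2368, 2514, 2660, 2806, 2952, 3098, 3244, 3390, 3536, 3682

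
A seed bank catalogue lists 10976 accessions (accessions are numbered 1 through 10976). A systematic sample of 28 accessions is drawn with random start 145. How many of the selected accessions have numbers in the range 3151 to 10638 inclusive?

k = 10976/28 = 392
First selection ≥ 3151: 145 + ⌈(3151−145)/392⌉·392 = 145 + 8×392 = 3281
Last selection ≤ 10638: 145 + ⌊(10638−145)/392⌋·392 = 145 + 26×392 = 10337
Count = 26 − 8 + 1 = 19

19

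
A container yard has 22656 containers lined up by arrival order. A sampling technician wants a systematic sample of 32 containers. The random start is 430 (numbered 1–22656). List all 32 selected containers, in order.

k = N/n = 22656/32 = 708
container 1: 430
container 2: 430 + 708 = 1138
container 3: 1138 + 708 = 1846
container 4: 1846 + 708 = 2554
container 5: 2554 + 708 = 3262
container 6: 3262 + 708 = 3970
container 7: 3970 + 708 = 4678
container 8: 4678 + 708 = 5386
container 9: 5386 + 708 = 6094
container 10: 6094 + 708 = 6802
container 11: 6802 + 708 = 7510
container 12: 7510 + 708 = 8218
container 13: 8218 + 708 = 8926
container 14: 8926 + 708 = 9634
container 15: 9634 + 708 = 10342
container 16: 10342 + 708 = 11050
container 17: 11050 + 708 = 11758
container 18: 11758 + 708 = 12466
container 19: 12466 + 708 = 13174
container 20: 13174 + 708 = 13882
container 21: 13882 + 708 = 14590
container 22: 14590 + 708 = 15298
container 23: 15298 + 708 = 16006
container 24: 16006 + 708 = 16714
container 25: 16714 + 708 = 17422
container 26: 17422 + 708 = 18130
container 27: 18130 + 708 = 18838
container 28: 18838 + 708 = 19546
container 29: 19546 + 708 = 20254
container 30: 20254 + 708 = 20962
container 31: 20962 + 708 = 21670
container 32: 21670 + 708 = 22378

430, 1138, 1846, 2554, 3262, 3970, 4678, 5386, 6094, 6802, 7510, 8218, 8926, 9634, 10342, 11050, 11758, 12466, 13174, 13882, 14590, 15298, 16006, 16714, 17422, 18130, 18838, 19546, 20254, 20962, 21670, 22378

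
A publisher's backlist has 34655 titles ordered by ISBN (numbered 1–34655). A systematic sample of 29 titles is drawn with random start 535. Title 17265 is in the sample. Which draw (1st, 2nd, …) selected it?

k = 34655/29 = 1195
position = (17265 − 535)/1195 + 1 = 16730/1195 + 1 = 14 + 1 = 15

15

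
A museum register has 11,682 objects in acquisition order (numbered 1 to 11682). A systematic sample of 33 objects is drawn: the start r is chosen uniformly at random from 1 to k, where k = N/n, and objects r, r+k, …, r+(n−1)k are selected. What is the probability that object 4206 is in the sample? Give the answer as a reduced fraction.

k = 11682/33 = 354.
Object 4206 is selected iff r ≡ 4206 (mod 354); exactly one such r in {1,…,354}.
Inclusion probability = 1/354.

1/354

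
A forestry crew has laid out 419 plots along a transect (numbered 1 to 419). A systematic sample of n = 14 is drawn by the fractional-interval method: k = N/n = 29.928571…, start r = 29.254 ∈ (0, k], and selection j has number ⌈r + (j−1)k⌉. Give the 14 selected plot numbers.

30, 60, 90, 120, 149, 179, 209, 239, 269, 299, 329, 359, 389, 419

j=1: r + 0k = 29.254 → ⌈·⌉ = 30
j=2: r + 1k = 59.182571… → ⌈·⌉ = 60
j=3: r + 2k = 89.111142… → ⌈·⌉ = 90
j=4: r + 3k = 119.039714… → ⌈·⌉ = 120
j=5: r + 4k = 148.968285… → ⌈·⌉ = 149
j=6: r + 5k = 178.896857… → ⌈·⌉ = 179
j=7: r + 6k = 208.825428… → ⌈·⌉ = 209
j=8: r + 7k = 238.754 → ⌈·⌉ = 239
j=9: r + 8k = 268.682571… → ⌈·⌉ = 269
j=10: r + 9k = 298.611142… → ⌈·⌉ = 299
j=11: r + 10k = 328.539714… → ⌈·⌉ = 329
j=12: r + 11k = 358.468285… → ⌈·⌉ = 359
j=13: r + 12k = 388.396857… → ⌈·⌉ = 389
j=14: r + 13k = 418.325428… → ⌈·⌉ = 419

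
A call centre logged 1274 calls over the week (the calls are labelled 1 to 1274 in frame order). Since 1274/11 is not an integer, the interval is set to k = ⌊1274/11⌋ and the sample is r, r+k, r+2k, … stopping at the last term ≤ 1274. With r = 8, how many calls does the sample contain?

12

k = ⌊1274/11⌋ = 115
Achieved size = ⌊(1274 − 8)/115⌋ + 1 = ⌊1266/115⌋ + 1 = 11 + 1 = 12
(last selection: 8 + 11×115 = 1273 ≤ 1274; next would be 1388 > 1274)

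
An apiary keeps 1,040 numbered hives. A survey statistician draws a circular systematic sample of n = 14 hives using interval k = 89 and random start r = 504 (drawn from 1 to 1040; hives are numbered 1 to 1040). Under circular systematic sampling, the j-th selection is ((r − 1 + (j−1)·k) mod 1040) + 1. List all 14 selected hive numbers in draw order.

Selection 1: 504
Selection 2: 504 + 89 = 593
Selection 3: 593 + 89 = 682
Selection 4: 682 + 89 = 771
Selection 5: 771 + 89 = 860
Selection 6: 860 + 89 = 949
Selection 7: 949 + 89 = 1038
Selection 8: 1038 + 89 = 1127 → 1127 − 1040 = 87
Selection 9: 87 + 89 = 176
Selection 10: 176 + 89 = 265
Selection 11: 265 + 89 = 354
Selection 12: 354 + 89 = 443
Selection 13: 443 + 89 = 532
Selection 14: 532 + 89 = 621

504, 593, 682, 771, 860, 949, 1038, 87, 176, 265, 354, 443, 532, 621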